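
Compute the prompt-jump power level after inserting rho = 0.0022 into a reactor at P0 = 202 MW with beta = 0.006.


P1/P0 = beta / (beta - rho)
P1/P0 = 0.006 / (0.006 - 0.0022) = 1.578947
P1 = 202 * 1.578947 = 318.95 MW

318.95


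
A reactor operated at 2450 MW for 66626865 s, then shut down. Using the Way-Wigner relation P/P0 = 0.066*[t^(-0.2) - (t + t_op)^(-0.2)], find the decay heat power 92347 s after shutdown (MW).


P/P0 = 0.066 * [t^(-0.2) - (t + t_op)^(-0.2)]
P/P0 = 0.066 * [92347^(-0.2) - (92347 + 66626865)^(-0.2)]
P/P0 = 0.066 * [0.1016051 - 0.02723641] = 0.004908334
P = 2450 * 0.004908334 = 12.025 MW

12.025


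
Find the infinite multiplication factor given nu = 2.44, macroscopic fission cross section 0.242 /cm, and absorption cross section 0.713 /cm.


k_inf = nu * Sigma_f / Sigma_a
k_inf = 2.44 * 0.242 / 0.713
k_inf = 0.82816

0.82816


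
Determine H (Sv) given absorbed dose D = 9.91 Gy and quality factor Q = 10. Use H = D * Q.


H = D * Q
H = 9.91 * 10
H = 99.100 Sv

99.100


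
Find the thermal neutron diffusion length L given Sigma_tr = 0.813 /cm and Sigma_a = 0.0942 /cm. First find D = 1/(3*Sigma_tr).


D = 1 / (3 * Sigma_tr) = 1 / (3 * 0.813) = 0.4100041 cm
L = sqrt(D / Sigma_a)
L = sqrt(0.4100041 / 0.0942)
L = 2.0863 cm

2.0863


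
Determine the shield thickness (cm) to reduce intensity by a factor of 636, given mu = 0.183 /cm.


x = ln(factor) / mu
x = ln(636) / 0.183
x = 35.274 cm

35.274


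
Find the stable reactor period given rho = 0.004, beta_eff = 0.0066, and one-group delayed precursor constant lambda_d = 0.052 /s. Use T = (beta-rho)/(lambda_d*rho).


T = (beta - rho) / (lambda_d * rho)
T = (0.0066 - 0.004) / (0.052 * 0.004)
T = 12.500 s

12.500


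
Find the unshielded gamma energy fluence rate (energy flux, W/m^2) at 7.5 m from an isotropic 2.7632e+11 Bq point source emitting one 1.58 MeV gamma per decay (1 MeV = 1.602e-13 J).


psi = A * E * 1.602e-13 / (4*pi*r^2)
psi = 2.7632e+11 * 1.58 * 1.602e-13 / (4*pi*7.5^2)
psi = 9.8946e-05 W/m^2

9.8946e-05


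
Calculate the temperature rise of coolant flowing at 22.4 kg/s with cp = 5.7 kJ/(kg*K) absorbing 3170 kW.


dT = Q / (m_dot * cp)
dT = 3170 / (22.4 * 5.7)
dT = 24.828 C

24.828


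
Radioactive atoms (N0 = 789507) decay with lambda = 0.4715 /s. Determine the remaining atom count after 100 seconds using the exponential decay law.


N = N0 * exp(-lambda * t)
N = 789507 * exp(-0.4715 * 100)
N = 2.6325e-15

2.6325e-15


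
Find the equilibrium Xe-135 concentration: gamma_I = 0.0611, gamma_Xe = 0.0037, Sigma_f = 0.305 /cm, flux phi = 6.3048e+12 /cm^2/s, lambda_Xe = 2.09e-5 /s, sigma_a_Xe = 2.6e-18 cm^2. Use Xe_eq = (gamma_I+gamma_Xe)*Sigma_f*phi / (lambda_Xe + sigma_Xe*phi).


Xe_eq = (gamma_I + gamma_Xe) * Sigma_f * phi / (lambda_Xe + sigma_Xe * phi)
Numerator = (0.0611 + 0.0037) * 0.305 * 6.3048e+12 = 1.246081e+11
Denominator = 2.09e-5 + 2.6e-18 * 6.3048e+12 = 3.729248e-05
Xe_eq = 1.246081e+11 / 3.729248e-05 = 3.3414e+15 /cm^3

3.3414e+15


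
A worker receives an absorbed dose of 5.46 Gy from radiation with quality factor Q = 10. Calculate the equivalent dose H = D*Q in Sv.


H = D * Q
H = 5.46 * 10
H = 54.600 Sv

54.600


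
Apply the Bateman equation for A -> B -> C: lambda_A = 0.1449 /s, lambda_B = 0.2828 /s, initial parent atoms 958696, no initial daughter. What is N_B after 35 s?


N_B(t) = lambda_A * N_A0 / (lambda_B - lambda_A) * [exp(-lambda_A*t) - exp(-lambda_B*t)]
exp(-0.1449*35) = 0.006273004; exp(-0.2828*35) = 5.027513e-05
N_B = 0.1449 * 958696 / (0.2828 - 0.1449) * (0.006273004 - 5.027513e-05)
N_B = 6268.5

6268.5


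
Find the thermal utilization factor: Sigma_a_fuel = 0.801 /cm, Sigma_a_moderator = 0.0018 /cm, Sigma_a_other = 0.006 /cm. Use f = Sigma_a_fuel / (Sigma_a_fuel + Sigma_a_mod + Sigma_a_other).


f = Sigma_a_fuel / (Sigma_a_fuel + Sigma_a_mod + Sigma_a_other)
f = 0.801 / (0.801 + 0.0018 + 0.006)
f = 0.99036

0.99036


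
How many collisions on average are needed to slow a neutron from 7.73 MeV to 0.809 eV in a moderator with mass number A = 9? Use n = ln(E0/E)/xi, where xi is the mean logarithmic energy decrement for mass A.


xi = 1 + (A-1)^2/(2A)*ln((A-1)/(A+1)) = 0.2066007 (for A = 9)
n = ln(E0/E) / xi
n = ln(7.73e6 / 0.809) / 0.2066007
n = ln(9.555006e+06) / 0.2066007 = 77.795

77.795


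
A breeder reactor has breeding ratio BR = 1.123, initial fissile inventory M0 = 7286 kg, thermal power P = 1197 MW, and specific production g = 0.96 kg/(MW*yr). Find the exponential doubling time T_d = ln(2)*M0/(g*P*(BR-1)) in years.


Breeding gain G = BR - 1 = 1.123 - 1 = 0.123
Fissile production rate = g * P * G = 0.96 * 1197 * 0.123 = 141.34176 kg/yr
T_d = ln(2) * M0 / (g * P * G)
T_d = ln(2) * 7286 / 141.34176 = 35.731 yr

35.731


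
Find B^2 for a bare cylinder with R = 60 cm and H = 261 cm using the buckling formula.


B^2 = (2.405/R)^2 + (pi/H)^2
B^2 = (2.405/60)^2 + (pi/261)^2
B^2 = 0.0017516 /cm^2

0.0017516


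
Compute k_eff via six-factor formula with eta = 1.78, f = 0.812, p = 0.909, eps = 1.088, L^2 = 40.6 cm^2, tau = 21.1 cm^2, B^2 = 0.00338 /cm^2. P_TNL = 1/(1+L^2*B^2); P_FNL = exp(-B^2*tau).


k_inf = eta*f*p*eps = 1.78*0.812*0.909*1.088 = 1.429449
P_TNL = 1/(1 + L^2*B^2) = 1/(1 + 40.6*0.00338) = 0.8793311
P_FNL = exp(-B^2*tau) = exp(-0.00338*21.1) = 0.9311657
k_eff = k_inf * P_TNL * P_FNL = 1.429449 * 0.8793311 * 0.9311657
k_eff = 1.1704

1.1704


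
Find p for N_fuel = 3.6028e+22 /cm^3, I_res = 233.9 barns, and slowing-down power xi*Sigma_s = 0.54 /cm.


p = exp(-N * I * 1e-24 / (xi*Sigma_s))
p = exp(-3.6028e+22 * 233.9 * 1e-24 / 0.54)
p = 1.6697e-07

1.6697e-07


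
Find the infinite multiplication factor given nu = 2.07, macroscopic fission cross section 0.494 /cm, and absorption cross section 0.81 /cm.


k_inf = nu * Sigma_f / Sigma_a
k_inf = 2.07 * 0.494 / 0.81
k_inf = 1.2624

1.2624


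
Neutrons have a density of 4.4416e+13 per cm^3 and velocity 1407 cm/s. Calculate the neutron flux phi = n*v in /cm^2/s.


phi = n * v
phi = 4.4416e+13 * 1407
phi = 6.2493e+16 /cm^2/s

6.2493e+16


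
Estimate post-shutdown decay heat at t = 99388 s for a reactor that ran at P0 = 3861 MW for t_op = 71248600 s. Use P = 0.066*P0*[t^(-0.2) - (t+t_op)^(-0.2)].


P/P0 = 0.066 * [t^(-0.2) - (t + t_op)^(-0.2)]
P/P0 = 0.066 * [99388^(-0.2) - (99388 + 71248600)^(-0.2)]
P/P0 = 0.066 * [0.1001229 - 0.02687346] = 0.004834463
P = 3861 * 0.004834463 = 18.666 MW

18.666


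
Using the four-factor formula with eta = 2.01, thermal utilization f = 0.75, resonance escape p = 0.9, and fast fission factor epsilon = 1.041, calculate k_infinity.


k_inf = eta * f * p * epsilon
k_inf = 2.01 * 0.75 * 0.9 * 1.041
k_inf = 1.4124

1.4124


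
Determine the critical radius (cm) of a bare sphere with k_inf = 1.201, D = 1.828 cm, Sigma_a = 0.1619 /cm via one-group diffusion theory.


L^2 = D / Sigma_a = 1.828 / 0.1619 = 11.29092 cm^2
B_m^2 = (k_inf - 1) / L^2 = (1.201 - 1) / 11.29092 = 0.01780192 /cm^2
For a bare sphere: B_g = pi/R, so R_c = pi / sqrt(B_m^2)
R_c = pi / sqrt(0.01780192) = 23.546 cm

23.546


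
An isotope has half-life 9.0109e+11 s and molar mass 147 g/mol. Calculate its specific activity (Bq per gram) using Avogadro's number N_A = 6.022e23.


lambda = ln(2) / t_half = ln(2) / 9.0109e+11 = 7.692319e-13 /s
SA = lambda * N_A / M
SA = 7.692319e-13 * 6.022e23 / 147
SA = 3.1512e+09 Bq/g

3.1512e+09


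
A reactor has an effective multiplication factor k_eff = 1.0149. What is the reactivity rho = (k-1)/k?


rho = (k_eff - 1) / k_eff
rho = (1.0149 - 1) / 1.0149
rho = 0.014681

0.014681


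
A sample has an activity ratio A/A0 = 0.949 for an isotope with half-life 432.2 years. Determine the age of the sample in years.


lambda = ln(2) / t_half = ln(2) / 432.2 = 0.001603765 /yr
t = -ln(A/A0) / lambda
t = -ln(0.949) / 0.001603765
t = 32.640 yr

32.640


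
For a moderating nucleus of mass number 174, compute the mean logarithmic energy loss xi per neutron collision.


xi = 1 + (A-1)^2/(2A) * ln((A-1)/(A+1))
xi = 1 + (174-1)^2/(2*174) * ln((174-1)/(174 +1))
xi = 0.011450

0.011450


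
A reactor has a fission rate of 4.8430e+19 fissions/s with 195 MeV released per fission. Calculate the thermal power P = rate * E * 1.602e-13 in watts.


P = fission_rate * E_MeV * 1.602e-13
P = 4.8430e+19 * 195 * 1.602e-13
P = 1.5129e+09 W

1.5129e+09


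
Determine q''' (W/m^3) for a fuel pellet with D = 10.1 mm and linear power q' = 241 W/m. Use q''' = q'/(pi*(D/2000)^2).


r = D / 2 / 1000 = 10.1 / 2 / 1000 = 0.00505 m
q''' = q' / (pi * r^2)
q''' = 241 / (pi * 0.00505^2)
q''' = 3.0080e+06 W/m^3

3.0080e+06


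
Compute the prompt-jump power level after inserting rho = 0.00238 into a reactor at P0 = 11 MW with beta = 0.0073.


P1/P0 = beta / (beta - rho)
P1/P0 = 0.0073 / (0.0073 - 0.00238) = 1.483740
P1 = 11 * 1.483740 = 16.321 MW

16.321


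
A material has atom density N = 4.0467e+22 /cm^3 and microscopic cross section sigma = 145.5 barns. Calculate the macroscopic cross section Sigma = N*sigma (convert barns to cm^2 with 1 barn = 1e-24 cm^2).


Sigma = N * sigma_barns * 1e-24
Sigma = 4.0467e+22 * 145.5 * 1e-24
Sigma = 5.8879 /cm

5.8879


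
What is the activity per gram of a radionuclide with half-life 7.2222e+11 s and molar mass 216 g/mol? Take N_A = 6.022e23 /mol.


lambda = ln(2) / t_half = ln(2) / 7.2222e+11 = 9.597452e-13 /s
SA = lambda * N_A / M
SA = 9.597452e-13 * 6.022e23 / 216
SA = 2.6757e+09 Bq/g

2.6757e+09


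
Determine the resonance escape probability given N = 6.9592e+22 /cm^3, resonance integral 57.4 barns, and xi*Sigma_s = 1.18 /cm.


p = exp(-N * I * 1e-24 / (xi*Sigma_s))
p = exp(-6.9592e+22 * 57.4 * 1e-24 / 1.18)
p = 0.033870

0.033870


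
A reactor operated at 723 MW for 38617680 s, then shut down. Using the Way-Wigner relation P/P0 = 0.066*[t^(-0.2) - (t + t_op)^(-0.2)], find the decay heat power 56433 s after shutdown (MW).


P/P0 = 0.066 * [t^(-0.2) - (t + t_op)^(-0.2)]
P/P0 = 0.066 * [56433^(-0.2) - (56433 + 38617680)^(-0.2)]
P/P0 = 0.066 * [0.1121227 - 0.03037497] = 0.005395350
P = 723 * 0.005395350 = 3.9008 MW

3.9008


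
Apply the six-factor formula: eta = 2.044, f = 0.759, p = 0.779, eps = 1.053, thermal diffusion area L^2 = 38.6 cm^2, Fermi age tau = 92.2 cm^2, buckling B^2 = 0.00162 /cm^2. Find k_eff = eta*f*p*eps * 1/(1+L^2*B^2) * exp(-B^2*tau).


k_inf = eta*f*p*eps = 2.044*0.759*0.779*1.053 = 1.272590
P_TNL = 1/(1 + L^2*B^2) = 1/(1 + 38.6*0.00162) = 0.9411481
P_FNL = exp(-B^2*tau) = exp(-0.00162*92.2) = 0.8612556
k_eff = k_inf * P_TNL * P_FNL = 1.272590 * 0.9411481 * 0.8612556
k_eff = 1.0315

1.0315


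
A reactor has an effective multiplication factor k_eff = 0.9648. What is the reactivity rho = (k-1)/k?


rho = (k_eff - 1) / k_eff
rho = (0.9648 - 1) / 0.9648
rho = -0.036484

-0.036484


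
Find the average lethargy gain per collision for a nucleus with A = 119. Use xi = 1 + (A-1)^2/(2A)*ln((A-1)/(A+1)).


xi = 1 + (A-1)^2/(2A) * ln((A-1)/(A+1))
xi = 1 + (119-1)^2/(2*119) * ln((119-1)/(119 +1))
xi = 0.016713

0.016713


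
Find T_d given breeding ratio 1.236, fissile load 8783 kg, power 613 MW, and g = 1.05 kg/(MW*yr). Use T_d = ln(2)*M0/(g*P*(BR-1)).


Breeding gain G = BR - 1 = 1.236 - 1 = 0.236
Fissile production rate = g * P * G = 1.05 * 613 * 0.236 = 151.9014 kg/yr
T_d = ln(2) * M0 / (g * P * G)
T_d = ln(2) * 8783 / 151.9014 = 40.078 yr

40.078


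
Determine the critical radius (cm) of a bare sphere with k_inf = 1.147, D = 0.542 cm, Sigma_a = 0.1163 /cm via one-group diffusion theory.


L^2 = D / Sigma_a = 0.542 / 0.1163 = 4.660361 cm^2
B_m^2 = (k_inf - 1) / L^2 = (1.147 - 1) / 4.660361 = 0.03154262 /cm^2
For a bare sphere: B_g = pi/R, so R_c = pi / sqrt(B_m^2)
R_c = pi / sqrt(0.03154262) = 17.689 cm

17.689


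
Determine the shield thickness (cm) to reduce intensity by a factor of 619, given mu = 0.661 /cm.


x = ln(factor) / mu
x = ln(619) / 0.661
x = 9.7248 cm

9.7248


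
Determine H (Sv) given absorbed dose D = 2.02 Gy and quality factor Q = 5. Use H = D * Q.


H = D * Q
H = 2.02 * 5
H = 10.100 Sv

10.100


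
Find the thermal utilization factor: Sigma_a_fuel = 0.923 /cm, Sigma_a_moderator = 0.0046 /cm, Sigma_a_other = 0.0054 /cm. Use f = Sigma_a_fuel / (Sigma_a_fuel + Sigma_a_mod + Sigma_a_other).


f = Sigma_a_fuel / (Sigma_a_fuel + Sigma_a_mod + Sigma_a_other)
f = 0.923 / (0.923 + 0.0046 + 0.0054)
f = 0.98928

0.98928


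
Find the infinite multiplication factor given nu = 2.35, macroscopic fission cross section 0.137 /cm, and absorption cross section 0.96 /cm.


k_inf = nu * Sigma_f / Sigma_a
k_inf = 2.35 * 0.137 / 0.96
k_inf = 0.33536

0.33536


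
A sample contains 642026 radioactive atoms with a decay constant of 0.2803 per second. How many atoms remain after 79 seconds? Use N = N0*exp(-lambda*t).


N = N0 * exp(-lambda * t)
N = 642026 * exp(-0.2803 * 79)
N = 1.5512e-04

1.5512e-04


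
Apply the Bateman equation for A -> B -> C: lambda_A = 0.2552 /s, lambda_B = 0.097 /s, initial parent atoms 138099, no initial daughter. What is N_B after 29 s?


N_B(t) = lambda_A * N_A0 / (lambda_B - lambda_A) * [exp(-lambda_A*t) - exp(-lambda_B*t)]
exp(-0.2552*29) = 6.107640e-04; exp(-0.097*29) = 0.06002465
N_B = 0.2552 * 138099 / (0.097 - 0.2552) * (6.107640e-04 - 0.06002465)
N_B = 13236

13236


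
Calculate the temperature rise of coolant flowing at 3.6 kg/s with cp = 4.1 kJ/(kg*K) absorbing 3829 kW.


dT = Q / (m_dot * cp)
dT = 3829 / (3.6 * 4.1)
dT = 259.42 C

259.42


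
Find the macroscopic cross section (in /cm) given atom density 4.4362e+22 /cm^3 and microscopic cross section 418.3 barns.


Sigma = N * sigma_barns * 1e-24
Sigma = 4.4362e+22 * 418.3 * 1e-24
Sigma = 18.557 /cm

18.557


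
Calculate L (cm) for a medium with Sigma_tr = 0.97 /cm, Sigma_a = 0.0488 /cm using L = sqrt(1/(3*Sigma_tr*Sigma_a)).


D = 1 / (3 * Sigma_tr) = 1 / (3 * 0.97) = 0.3436426 cm
L = sqrt(D / Sigma_a)
L = sqrt(0.3436426 / 0.0488)
L = 2.6536 cm

2.6536


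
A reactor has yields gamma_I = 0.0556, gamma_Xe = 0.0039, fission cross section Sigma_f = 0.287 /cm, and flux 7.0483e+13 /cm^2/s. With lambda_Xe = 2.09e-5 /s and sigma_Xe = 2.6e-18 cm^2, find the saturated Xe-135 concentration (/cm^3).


Xe_eq = (gamma_I + gamma_Xe) * Sigma_f * phi / (lambda_Xe + sigma_Xe * phi)
Numerator = (0.0556 + 0.0039) * 0.287 * 7.0483e+13 = 1.203603e+12
Denominator = 2.09e-5 + 2.6e-18 * 7.0483e+13 = 2.041558e-04
Xe_eq = 1.203603e+12 / 2.041558e-04 = 5.8955e+15 /cm^3

5.8955e+15


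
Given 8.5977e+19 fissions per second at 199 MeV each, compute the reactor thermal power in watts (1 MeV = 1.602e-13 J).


P = fission_rate * E_MeV * 1.602e-13
P = 8.5977e+19 * 199 * 1.602e-13
P = 2.7409e+09 W

2.7409e+09


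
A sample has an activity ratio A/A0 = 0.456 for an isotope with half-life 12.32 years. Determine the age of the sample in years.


lambda = ln(2) / t_half = ln(2) / 12.32 = 0.05626195 /yr
t = -ln(A/A0) / lambda
t = -ln(0.456) / 0.05626195
t = 13.957 yr

13.957


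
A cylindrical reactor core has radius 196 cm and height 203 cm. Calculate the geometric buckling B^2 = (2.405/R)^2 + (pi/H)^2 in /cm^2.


B^2 = (2.405/R)^2 + (pi/H)^2
B^2 = (2.405/196)^2 + (pi/203)^2
B^2 = 3.9006e-04 /cm^2

3.9006e-04


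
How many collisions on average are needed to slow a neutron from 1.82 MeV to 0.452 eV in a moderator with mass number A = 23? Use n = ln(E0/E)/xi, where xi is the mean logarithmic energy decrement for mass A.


xi = 1 + (A-1)^2/(2A)*ln((A-1)/(A+1)) = 0.08448899 (for A = 23)
n = ln(E0/E) / xi
n = ln(1.82e6 / 0.452) / 0.08448899
n = ln(4.026549e+06) / 0.08448899 = 180.00

180.00


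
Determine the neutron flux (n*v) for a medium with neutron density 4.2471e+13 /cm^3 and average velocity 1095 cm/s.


phi = n * v
phi = 4.2471e+13 * 1095
phi = 4.6506e+16 /cm^2/s

4.6506e+16


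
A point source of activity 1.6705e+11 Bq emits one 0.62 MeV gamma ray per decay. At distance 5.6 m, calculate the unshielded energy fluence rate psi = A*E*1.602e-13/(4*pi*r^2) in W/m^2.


psi = A * E * 1.602e-13 / (4*pi*r^2)
psi = 1.6705e+11 * 0.62 * 1.602e-13 / (4*pi*5.6^2)
psi = 4.2103e-05 W/m^2

4.2103e-05


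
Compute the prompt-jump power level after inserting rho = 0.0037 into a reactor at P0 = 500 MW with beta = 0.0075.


P1/P0 = beta / (beta - rho)
P1/P0 = 0.0075 / (0.0075 - 0.0037) = 1.973684
P1 = 500 * 1.973684 = 986.84 MW

986.84


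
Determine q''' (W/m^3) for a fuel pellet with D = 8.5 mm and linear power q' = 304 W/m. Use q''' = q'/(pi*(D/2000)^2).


r = D / 2 / 1000 = 8.5 / 2 / 1000 = 0.00425 m
q''' = q' / (pi * r^2)
q''' = 304 / (pi * 0.00425^2)
q''' = 5.3573e+06 W/m^3

5.3573e+06


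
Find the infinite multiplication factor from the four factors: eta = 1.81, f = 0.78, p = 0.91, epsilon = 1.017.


k_inf = eta * f * p * epsilon
k_inf = 1.81 * 0.78 * 0.91 * 1.017
k_inf = 1.3066

1.3066


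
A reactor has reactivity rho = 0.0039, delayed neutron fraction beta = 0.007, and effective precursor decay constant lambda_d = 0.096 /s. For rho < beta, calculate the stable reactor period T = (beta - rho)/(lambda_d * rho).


T = (beta - rho) / (lambda_d * rho)
T = (0.007 - 0.0039) / (0.096 * 0.0039)
T = 8.2799 s

8.2799


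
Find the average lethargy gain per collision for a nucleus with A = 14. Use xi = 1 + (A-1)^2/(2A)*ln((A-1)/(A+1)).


xi = 1 + (A-1)^2/(2A) * ln((A-1)/(A+1))
xi = 1 + (14-1)^2/(2*14) * ln((14-1)/(14 +1))
xi = 0.13628

0.13628


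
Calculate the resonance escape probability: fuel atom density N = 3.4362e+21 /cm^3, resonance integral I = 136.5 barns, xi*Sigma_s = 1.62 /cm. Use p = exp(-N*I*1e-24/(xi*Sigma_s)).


p = exp(-N * I * 1e-24 / (xi*Sigma_s))
p = exp(-3.4362e+21 * 136.5 * 1e-24 / 1.62)
p = 0.74861

0.74861


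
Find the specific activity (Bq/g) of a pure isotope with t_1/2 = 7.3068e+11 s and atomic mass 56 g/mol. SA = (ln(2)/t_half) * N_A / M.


lambda = ln(2) / t_half = ln(2) / 7.3068e+11 = 9.486330e-13 /s
SA = lambda * N_A / M
SA = 9.486330e-13 * 6.022e23 / 56
SA = 1.0201e+10 Bq/g

1.0201e+10


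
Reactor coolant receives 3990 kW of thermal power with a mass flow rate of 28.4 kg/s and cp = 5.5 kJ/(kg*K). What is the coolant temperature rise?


dT = Q / (m_dot * cp)
dT = 3990 / (28.4 * 5.5)
dT = 25.544 C

25.544


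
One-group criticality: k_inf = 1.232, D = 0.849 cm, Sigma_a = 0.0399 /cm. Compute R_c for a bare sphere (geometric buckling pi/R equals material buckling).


L^2 = D / Sigma_a = 0.849 / 0.0399 = 21.27820 cm^2
B_m^2 = (k_inf - 1) / L^2 = (1.232 - 1) / 21.27820 = 0.01090318 /cm^2
For a bare sphere: B_g = pi/R, so R_c = pi / sqrt(B_m^2)
R_c = pi / sqrt(0.01090318) = 30.087 cm

30.087


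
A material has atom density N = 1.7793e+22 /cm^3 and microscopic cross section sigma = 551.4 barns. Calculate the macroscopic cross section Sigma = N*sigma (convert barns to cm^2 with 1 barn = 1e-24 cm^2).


Sigma = N * sigma_barns * 1e-24
Sigma = 1.7793e+22 * 551.4 * 1e-24
Sigma = 9.8111 /cm

9.8111


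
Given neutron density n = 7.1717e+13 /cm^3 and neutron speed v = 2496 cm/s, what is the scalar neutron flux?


phi = n * v
phi = 7.1717e+13 * 2496
phi = 1.7901e+17 /cm^2/s

1.7901e+17


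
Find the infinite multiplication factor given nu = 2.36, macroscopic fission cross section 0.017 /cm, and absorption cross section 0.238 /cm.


k_inf = nu * Sigma_f / Sigma_a
k_inf = 2.36 * 0.017 / 0.238
k_inf = 0.16857

0.16857


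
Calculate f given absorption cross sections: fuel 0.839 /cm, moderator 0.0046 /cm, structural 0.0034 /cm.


f = Sigma_a_fuel / (Sigma_a_fuel + Sigma_a_mod + Sigma_a_other)
f = 0.839 / (0.839 + 0.0046 + 0.0034)
f = 0.99055

0.99055


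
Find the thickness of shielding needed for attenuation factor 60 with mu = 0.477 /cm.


x = ln(factor) / mu
x = ln(60) / 0.477
x = 8.5835 cm

8.5835


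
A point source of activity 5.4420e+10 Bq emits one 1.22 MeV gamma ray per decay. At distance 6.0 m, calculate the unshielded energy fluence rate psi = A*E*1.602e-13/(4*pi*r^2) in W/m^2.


psi = A * E * 1.602e-13 / (4*pi*r^2)
psi = 5.4420e+10 * 1.22 * 1.602e-13 / (4*pi*6.0^2)
psi = 2.3511e-05 W/m^2

2.3511e-05


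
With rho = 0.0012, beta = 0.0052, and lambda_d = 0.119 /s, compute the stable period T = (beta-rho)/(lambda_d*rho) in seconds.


T = (beta - rho) / (lambda_d * rho)
T = (0.0052 - 0.0012) / (0.119 * 0.0012)
T = 28.011 s

28.011


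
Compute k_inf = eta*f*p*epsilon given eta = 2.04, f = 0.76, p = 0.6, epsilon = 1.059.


k_inf = eta * f * p * epsilon
k_inf = 2.04 * 0.76 * 0.6 * 1.059
k_inf = 0.98512

0.98512


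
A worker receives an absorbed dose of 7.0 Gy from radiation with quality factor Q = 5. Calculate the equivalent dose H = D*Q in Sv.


H = D * Q
H = 7.0 * 5
H = 35.000 Sv

35.000


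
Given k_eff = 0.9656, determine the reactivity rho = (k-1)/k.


rho = (k_eff - 1) / k_eff
rho = (0.9656 - 1) / 0.9656
rho = -0.035626

-0.035626


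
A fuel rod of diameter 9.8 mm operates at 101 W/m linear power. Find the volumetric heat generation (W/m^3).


r = D / 2 / 1000 = 9.8 / 2 / 1000 = 0.0049 m
q''' = q' / (pi * r^2)
q''' = 101 / (pi * 0.0049^2)
q''' = 1.3390e+06 W/m^3

1.3390e+06


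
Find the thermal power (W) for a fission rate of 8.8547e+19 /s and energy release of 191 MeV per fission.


P = fission_rate * E_MeV * 1.602e-13
P = 8.8547e+19 * 191 * 1.602e-13
P = 2.7094e+09 W

2.7094e+09


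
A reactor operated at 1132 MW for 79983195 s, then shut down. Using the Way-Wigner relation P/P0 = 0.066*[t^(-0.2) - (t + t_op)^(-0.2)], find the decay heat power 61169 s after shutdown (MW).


P/P0 = 0.066 * [t^(-0.2) - (t + t_op)^(-0.2)]
P/P0 = 0.066 * [61169^(-0.2) - (61169 + 79983195)^(-0.2)]
P/P0 = 0.066 * [0.1103300 - 0.02626237] = 0.005548464
P = 1132 * 0.005548464 = 6.2809 MW

6.2809


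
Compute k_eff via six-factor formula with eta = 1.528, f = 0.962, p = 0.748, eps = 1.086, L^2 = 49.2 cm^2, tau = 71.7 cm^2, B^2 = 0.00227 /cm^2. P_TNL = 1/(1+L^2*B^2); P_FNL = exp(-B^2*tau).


k_inf = eta*f*p*eps = 1.528*0.962*0.748*1.086 = 1.194070
P_TNL = 1/(1 + L^2*B^2) = 1/(1 + 49.2*0.00227) = 0.8995362
P_FNL = exp(-B^2*tau) = exp(-0.00227*71.7) = 0.8497960
k_eff = k_inf * P_TNL * P_FNL = 1.194070 * 0.8995362 * 0.8497960
k_eff = 0.91277

0.91277


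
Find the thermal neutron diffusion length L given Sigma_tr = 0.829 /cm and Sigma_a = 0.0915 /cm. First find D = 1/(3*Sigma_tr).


D = 1 / (3 * Sigma_tr) = 1 / (3 * 0.829) = 0.4020909 cm
L = sqrt(D / Sigma_a)
L = sqrt(0.4020909 / 0.0915)
L = 2.0963 cm

2.0963


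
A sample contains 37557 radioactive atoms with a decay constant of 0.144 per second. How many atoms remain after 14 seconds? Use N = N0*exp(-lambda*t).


N = N0 * exp(-lambda * t)
N = 37557 * exp(-0.144 * 14)
N = 5002.1

5002.1


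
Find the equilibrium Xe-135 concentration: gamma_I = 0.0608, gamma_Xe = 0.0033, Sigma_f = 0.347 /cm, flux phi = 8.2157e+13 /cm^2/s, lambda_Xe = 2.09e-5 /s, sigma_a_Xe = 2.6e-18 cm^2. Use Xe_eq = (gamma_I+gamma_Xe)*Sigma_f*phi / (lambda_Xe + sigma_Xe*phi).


Xe_eq = (gamma_I + gamma_Xe) * Sigma_f * phi / (lambda_Xe + sigma_Xe * phi)
Numerator = (0.0608 + 0.0033) * 0.347 * 8.2157e+13 = 1.827394e+12
Denominator = 2.09e-5 + 2.6e-18 * 8.2157e+13 = 2.345082e-04
Xe_eq = 1.827394e+12 / 2.345082e-04 = 7.7925e+15 /cm^3

7.7925e+15


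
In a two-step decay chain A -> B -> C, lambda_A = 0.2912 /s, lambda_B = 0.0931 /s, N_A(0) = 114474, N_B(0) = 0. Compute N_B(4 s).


N_B(t) = lambda_A * N_A0 / (lambda_B - lambda_A) * [exp(-lambda_A*t) - exp(-lambda_B*t)]
exp(-0.2912*4) = 0.3119851; exp(-0.0931*4) = 0.6890786
N_B = 0.2912 * 114474 / (0.0931 - 0.2912) * (0.3119851 - 0.6890786)
N_B = 63455

63455


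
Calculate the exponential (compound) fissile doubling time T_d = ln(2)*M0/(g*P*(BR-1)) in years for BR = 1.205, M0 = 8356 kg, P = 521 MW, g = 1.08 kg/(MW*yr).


Breeding gain G = BR - 1 = 1.205 - 1 = 0.205
Fissile production rate = g * P * G = 1.08 * 521 * 0.205 = 115.3494 kg/yr
T_d = ln(2) * M0 / (g * P * G)
T_d = ln(2) * 8356 / 115.3494 = 50.212 yr

50.212


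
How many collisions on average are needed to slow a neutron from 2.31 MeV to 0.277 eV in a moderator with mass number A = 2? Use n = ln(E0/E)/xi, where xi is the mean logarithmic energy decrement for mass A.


xi = 1 + (A-1)^2/(2A)*ln((A-1)/(A+1)) = 0.7253469 (for A = 2)
n = ln(E0/E) / xi
n = ln(2.31e6 / 0.277) / 0.7253469
n = ln(8.339350e+06) / 0.7253469 = 21.971

21.971


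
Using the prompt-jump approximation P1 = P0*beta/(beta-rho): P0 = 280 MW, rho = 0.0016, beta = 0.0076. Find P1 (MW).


P1/P0 = beta / (beta - rho)
P1/P0 = 0.0076 / (0.0076 - 0.0016) = 1.266667
P1 = 280 * 1.266667 = 354.67 MW

354.67


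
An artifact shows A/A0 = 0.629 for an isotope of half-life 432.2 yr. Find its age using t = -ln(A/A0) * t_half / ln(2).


lambda = ln(2) / t_half = ln(2) / 432.2 = 0.001603765 /yr
t = -ln(A/A0) / lambda
t = -ln(0.629) / 0.001603765
t = 289.08 yr

289.08


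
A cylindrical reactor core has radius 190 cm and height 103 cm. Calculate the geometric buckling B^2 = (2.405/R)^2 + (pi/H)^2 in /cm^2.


B^2 = (2.405/R)^2 + (pi/H)^2
B^2 = (2.405/190)^2 + (pi/103)^2
B^2 = 0.0010905 /cm^2

0.0010905


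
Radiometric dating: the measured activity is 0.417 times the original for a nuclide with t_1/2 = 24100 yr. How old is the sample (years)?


lambda = ln(2) / t_half = ln(2) / 24100 = 2.876129e-05 /yr
t = -ln(A/A0) / lambda
t = -ln(0.417) / 2.876129e-05
t = 30411 yr

30411


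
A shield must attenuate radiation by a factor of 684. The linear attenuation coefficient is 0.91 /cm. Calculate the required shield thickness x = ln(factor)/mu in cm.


x = ln(factor) / mu
x = ln(684) / 0.91
x = 7.1736 cm

7.1736


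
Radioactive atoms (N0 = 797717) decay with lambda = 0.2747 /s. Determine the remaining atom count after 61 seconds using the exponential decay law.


N = N0 * exp(-lambda * t)
N = 797717 * exp(-0.2747 * 61)
N = 0.042122

0.042122


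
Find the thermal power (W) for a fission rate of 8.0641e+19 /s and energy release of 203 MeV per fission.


P = fission_rate * E_MeV * 1.602e-13
P = 8.0641e+19 * 203 * 1.602e-13
P = 2.6225e+09 W

2.6225e+09


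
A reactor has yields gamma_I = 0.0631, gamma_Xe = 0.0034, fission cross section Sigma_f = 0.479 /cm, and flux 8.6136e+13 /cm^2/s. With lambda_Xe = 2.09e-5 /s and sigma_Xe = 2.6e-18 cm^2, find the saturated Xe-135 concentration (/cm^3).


Xe_eq = (gamma_I + gamma_Xe) * Sigma_f * phi / (lambda_Xe + sigma_Xe * phi)
Numerator = (0.0631 + 0.0034) * 0.479 * 8.6136e+13 = 2.743733e+12
Denominator = 2.09e-5 + 2.6e-18 * 8.6136e+13 = 2.448536e-04
Xe_eq = 2.743733e+12 / 2.448536e-04 = 1.1206e+16 /cm^3

1.1206e+16


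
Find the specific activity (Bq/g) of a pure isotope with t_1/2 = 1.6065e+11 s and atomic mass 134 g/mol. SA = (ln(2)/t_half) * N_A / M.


lambda = ln(2) / t_half = ln(2) / 1.6065e+11 = 4.314642e-12 /s
SA = lambda * N_A / M
SA = 4.314642e-12 * 6.022e23 / 134
SA = 1.9390e+10 Bq/g

1.9390e+10


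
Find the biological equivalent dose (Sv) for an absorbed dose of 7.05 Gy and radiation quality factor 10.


H = D * Q
H = 7.05 * 10
H = 70.500 Sv

70.500


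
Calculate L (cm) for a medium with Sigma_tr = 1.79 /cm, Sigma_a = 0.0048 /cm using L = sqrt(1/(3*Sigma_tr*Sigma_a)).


D = 1 / (3 * Sigma_tr) = 1 / (3 * 1.79) = 0.1862197 cm
L = sqrt(D / Sigma_a)
L = sqrt(0.1862197 / 0.0048)
L = 6.2286 cm

6.2286


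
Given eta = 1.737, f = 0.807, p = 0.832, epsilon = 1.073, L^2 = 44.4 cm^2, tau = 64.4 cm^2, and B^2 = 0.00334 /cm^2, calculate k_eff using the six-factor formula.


k_inf = eta*f*p*eps = 1.737*0.807*0.832*1.073 = 1.251401
P_TNL = 1/(1 + L^2*B^2) = 1/(1 + 44.4*0.00334) = 0.8708556
P_FNL = exp(-B^2*tau) = exp(-0.00334*64.4) = 0.8064640
k_eff = k_inf * P_TNL * P_FNL = 1.251401 * 0.8708556 * 0.8064640
k_eff = 0.87888

0.87888


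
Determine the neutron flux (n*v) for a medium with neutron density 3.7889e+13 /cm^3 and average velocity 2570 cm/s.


phi = n * v
phi = 3.7889e+13 * 2570
phi = 9.7375e+16 /cm^2/s

9.7375e+16


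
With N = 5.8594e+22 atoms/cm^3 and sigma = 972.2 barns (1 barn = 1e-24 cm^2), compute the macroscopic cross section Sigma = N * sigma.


Sigma = N * sigma_barns * 1e-24
Sigma = 5.8594e+22 * 972.2 * 1e-24
Sigma = 56.965 /cm

56.965


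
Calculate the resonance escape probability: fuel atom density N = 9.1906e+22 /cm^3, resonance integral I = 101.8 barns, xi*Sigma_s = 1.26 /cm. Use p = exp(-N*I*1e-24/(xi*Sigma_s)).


p = exp(-N * I * 1e-24 / (xi*Sigma_s))
p = exp(-9.1906e+22 * 101.8 * 1e-24 / 1.26)
p = 5.9591e-04

5.9591e-04


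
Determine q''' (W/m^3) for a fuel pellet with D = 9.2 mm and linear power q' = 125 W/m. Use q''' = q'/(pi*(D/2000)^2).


r = D / 2 / 1000 = 9.2 / 2 / 1000 = 0.0046 m
q''' = q' / (pi * r^2)
q''' = 125 / (pi * 0.0046^2)
q''' = 1.8804e+06 W/m^3

1.8804e+06


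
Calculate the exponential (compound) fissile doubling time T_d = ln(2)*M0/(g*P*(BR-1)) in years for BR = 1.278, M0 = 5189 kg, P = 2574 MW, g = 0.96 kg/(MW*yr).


Breeding gain G = BR - 1 = 1.278 - 1 = 0.278
Fissile production rate = g * P * G = 0.96 * 2574 * 0.278 = 686.94912 kg/yr
T_d = ln(2) * M0 / (g * P * G)
T_d = ln(2) * 5189 / 686.94912 = 5.2358 yr

5.2358


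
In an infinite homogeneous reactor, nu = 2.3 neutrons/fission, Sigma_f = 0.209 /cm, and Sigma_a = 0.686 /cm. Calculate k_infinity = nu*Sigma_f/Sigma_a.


k_inf = nu * Sigma_f / Sigma_a
k_inf = 2.3 * 0.209 / 0.686
k_inf = 0.70073

0.70073


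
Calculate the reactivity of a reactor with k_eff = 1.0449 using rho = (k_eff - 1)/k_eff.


rho = (k_eff - 1) / k_eff
rho = (1.0449 - 1) / 1.0449
rho = 0.042971

0.042971


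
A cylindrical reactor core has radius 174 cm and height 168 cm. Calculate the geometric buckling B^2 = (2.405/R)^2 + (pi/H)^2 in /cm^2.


B^2 = (2.405/R)^2 + (pi/H)^2
B^2 = (2.405/174)^2 + (pi/168)^2
B^2 = 5.4073e-04 /cm^2

5.4073e-04


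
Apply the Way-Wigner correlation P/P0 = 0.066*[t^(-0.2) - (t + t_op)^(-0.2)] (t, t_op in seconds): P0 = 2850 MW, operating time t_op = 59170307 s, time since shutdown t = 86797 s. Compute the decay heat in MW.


P/P0 = 0.066 * [t^(-0.2) - (t + t_op)^(-0.2)]
P/P0 = 0.066 * [86797^(-0.2) - (86797 + 59170307)^(-0.2)]
P/P0 = 0.066 * [0.1028724 - 0.02789022] = 0.004948824
P = 2850 * 0.004948824 = 14.104 MW

14.104


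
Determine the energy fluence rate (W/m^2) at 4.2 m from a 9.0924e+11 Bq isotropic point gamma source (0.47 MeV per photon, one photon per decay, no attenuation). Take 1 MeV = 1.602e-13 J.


psi = A * E * 1.602e-13 / (4*pi*r^2)
psi = 9.0924e+11 * 0.47 * 1.602e-13 / (4*pi*4.2^2)
psi = 3.0884e-04 W/m^2

3.0884e-04


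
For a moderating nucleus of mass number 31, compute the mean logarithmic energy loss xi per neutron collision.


xi = 1 + (A-1)^2/(2A) * ln((A-1)/(A+1))
xi = 1 + (31-1)^2/(2*31) * ln((31-1)/(31 +1))
xi = 0.063150

0.063150


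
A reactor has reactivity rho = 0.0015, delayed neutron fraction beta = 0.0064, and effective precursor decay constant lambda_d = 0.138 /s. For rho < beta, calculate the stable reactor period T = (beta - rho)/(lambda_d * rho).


T = (beta - rho) / (lambda_d * rho)
T = (0.0064 - 0.0015) / (0.138 * 0.0015)
T = 23.671 s

23.671


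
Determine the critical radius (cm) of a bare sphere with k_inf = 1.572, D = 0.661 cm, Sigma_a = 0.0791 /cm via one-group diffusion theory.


L^2 = D / Sigma_a = 0.661 / 0.0791 = 8.356511 cm^2
B_m^2 = (k_inf - 1) / L^2 = (1.572 - 1) / 8.356511 = 0.06844962 /cm^2
For a bare sphere: B_g = pi/R, so R_c = pi / sqrt(B_m^2)
R_c = pi / sqrt(0.06844962) = 12.008 cm

12.008


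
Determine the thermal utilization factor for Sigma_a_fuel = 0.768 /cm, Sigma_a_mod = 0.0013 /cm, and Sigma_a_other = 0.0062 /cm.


f = Sigma_a_fuel / (Sigma_a_fuel + Sigma_a_mod + Sigma_a_other)
f = 0.768 / (0.768 + 0.0013 + 0.0062)
f = 0.99033

0.99033


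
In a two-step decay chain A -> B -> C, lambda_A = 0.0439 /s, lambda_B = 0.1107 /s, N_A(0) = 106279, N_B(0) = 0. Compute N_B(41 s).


N_B(t) = lambda_A * N_A0 / (lambda_B - lambda_A) * [exp(-lambda_A*t) - exp(-lambda_B*t)]
exp(-0.0439*41) = 0.1653154; exp(-0.1107*41) = 0.01068729
N_B = 0.0439 * 106279 / (0.1107 - 0.0439) * (0.1653154 - 0.01068729)
N_B = 10800

10800


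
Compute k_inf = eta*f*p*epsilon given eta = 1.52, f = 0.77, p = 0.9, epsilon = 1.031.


k_inf = eta * f * p * epsilon
k_inf = 1.52 * 0.77 * 0.9 * 1.031
k_inf = 1.0860

1.0860


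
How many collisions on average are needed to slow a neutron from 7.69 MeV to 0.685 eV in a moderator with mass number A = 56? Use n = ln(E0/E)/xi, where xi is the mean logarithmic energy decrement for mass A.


xi = 1 + (A-1)^2/(2A)*ln((A-1)/(A+1)) = 0.03529286 (for A = 56)
n = ln(E0/E) / xi
n = ln(7.69e6 / 0.685) / 0.03529286
n = ln(1.122628e+07) / 0.03529286 = 459.97

459.97


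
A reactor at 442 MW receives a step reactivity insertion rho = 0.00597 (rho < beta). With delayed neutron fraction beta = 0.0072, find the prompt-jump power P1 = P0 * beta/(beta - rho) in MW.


P1/P0 = beta / (beta - rho)
P1/P0 = 0.0072 / (0.0072 - 0.00597) = 5.853659
P1 = 442 * 5.853659 = 2587.3 MW

2587.3


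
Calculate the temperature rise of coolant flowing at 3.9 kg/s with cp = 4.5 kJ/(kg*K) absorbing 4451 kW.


dT = Q / (m_dot * cp)
dT = 4451 / (3.9 * 4.5)
dT = 253.62 C

253.62


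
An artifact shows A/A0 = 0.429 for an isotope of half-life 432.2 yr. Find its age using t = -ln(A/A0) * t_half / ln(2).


lambda = ln(2) / t_half = ln(2) / 432.2 = 0.001603765 /yr
t = -ln(A/A0) / lambda
t = -ln(0.429) / 0.001603765
t = 527.69 yr

527.69


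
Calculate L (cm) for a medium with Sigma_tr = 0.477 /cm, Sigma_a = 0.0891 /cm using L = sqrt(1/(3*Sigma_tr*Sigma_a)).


D = 1 / (3 * Sigma_tr) = 1 / (3 * 0.477) = 0.6988120 cm
L = sqrt(D / Sigma_a)
L = sqrt(0.6988120 / 0.0891)
L = 2.8005 cm

2.8005


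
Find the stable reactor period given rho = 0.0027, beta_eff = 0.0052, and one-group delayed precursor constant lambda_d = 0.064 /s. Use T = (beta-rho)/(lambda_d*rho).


T = (beta - rho) / (lambda_d * rho)
T = (0.0052 - 0.0027) / (0.064 * 0.0027)
T = 14.468 s

14.468


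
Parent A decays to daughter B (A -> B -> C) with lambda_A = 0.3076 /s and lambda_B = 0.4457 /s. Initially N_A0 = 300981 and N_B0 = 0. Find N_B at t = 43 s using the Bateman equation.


N_B(t) = lambda_A * N_A0 / (lambda_B - lambda_A) * [exp(-lambda_A*t) - exp(-lambda_B*t)]
exp(-0.3076*43) = 1.801664e-06; exp(-0.4457*43) = 4.750101e-09
N_B = 0.3076 * 300981 / (0.4457 - 0.3076) * (1.801664e-06 - 4.750101e-09)
N_B = 1.2046

1.2046


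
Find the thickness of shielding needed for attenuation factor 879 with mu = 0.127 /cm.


x = ln(factor) / mu
x = ln(879) / 0.127
x = 53.376 cm

53.376


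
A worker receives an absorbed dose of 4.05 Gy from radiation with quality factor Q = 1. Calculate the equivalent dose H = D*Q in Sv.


H = D * Q
H = 4.05 * 1
H = 4.0500 Sv

4.0500


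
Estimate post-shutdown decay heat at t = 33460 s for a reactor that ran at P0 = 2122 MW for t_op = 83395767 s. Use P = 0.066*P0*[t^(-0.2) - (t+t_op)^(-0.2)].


P/P0 = 0.066 * [t^(-0.2) - (t + t_op)^(-0.2)]
P/P0 = 0.066 * [33460^(-0.2) - (33460 + 83395767)^(-0.2)]
P/P0 = 0.066 * [0.1244786 - 0.02604572] = 0.006496570
P = 2122 * 0.006496570 = 13.786 MW

13.786


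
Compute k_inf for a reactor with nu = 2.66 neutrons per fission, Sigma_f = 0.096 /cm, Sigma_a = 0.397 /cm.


k_inf = nu * Sigma_f / Sigma_a
k_inf = 2.66 * 0.096 / 0.397
k_inf = 0.64322

0.64322


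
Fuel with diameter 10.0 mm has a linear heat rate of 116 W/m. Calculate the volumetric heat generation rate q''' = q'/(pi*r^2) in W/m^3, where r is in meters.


r = D / 2 / 1000 = 10.0 / 2 / 1000 = 0.005 m
q''' = q' / (pi * r^2)
q''' = 116 / (pi * 0.005^2)
q''' = 1.4770e+06 W/m^3

1.4770e+06


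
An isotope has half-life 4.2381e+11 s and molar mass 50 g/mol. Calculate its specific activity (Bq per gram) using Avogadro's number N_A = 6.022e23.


lambda = ln(2) / t_half = ln(2) / 4.2381e+11 = 1.635514e-12 /s
SA = lambda * N_A / M
SA = 1.635514e-12 * 6.022e23 / 50
SA = 1.9698e+10 Bq/g

1.9698e+10


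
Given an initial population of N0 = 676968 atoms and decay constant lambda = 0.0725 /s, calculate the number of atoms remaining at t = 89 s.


N = N0 * exp(-lambda * t)
N = 676968 * exp(-0.0725 * 89)
N = 1067.3

1067.3


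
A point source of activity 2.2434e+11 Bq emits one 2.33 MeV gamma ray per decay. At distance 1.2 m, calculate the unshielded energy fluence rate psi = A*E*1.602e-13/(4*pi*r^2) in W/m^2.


psi = A * E * 1.602e-13 / (4*pi*r^2)
psi = 2.2434e+11 * 2.33 * 1.602e-13 / (4*pi*1.2^2)
psi = 0.0046276 W/m^2

0.0046276


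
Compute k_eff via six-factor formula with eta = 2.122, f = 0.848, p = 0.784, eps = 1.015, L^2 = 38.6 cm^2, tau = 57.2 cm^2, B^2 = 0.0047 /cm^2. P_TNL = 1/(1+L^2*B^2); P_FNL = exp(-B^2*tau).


k_inf = eta*f*p*eps = 2.122*0.848*0.784*1.015 = 1.431935
P_TNL = 1/(1 + L^2*B^2) = 1/(1 + 38.6*0.0047) = 0.8464390
P_FNL = exp(-B^2*tau) = exp(-0.0047*57.2) = 0.7642655
k_eff = k_inf * P_TNL * P_FNL = 1.431935 * 0.8464390 * 0.7642655
k_eff = 0.92632

0.92632


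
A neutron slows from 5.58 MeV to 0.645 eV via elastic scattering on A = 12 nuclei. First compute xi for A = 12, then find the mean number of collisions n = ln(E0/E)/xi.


xi = 1 + (A-1)^2/(2A)*ln((A-1)/(A+1)) = 0.1577690 (for A = 12)
n = ln(E0/E) / xi
n = ln(5.58e6 / 0.645) / 0.1577690
n = ln(8.651163e+06) / 0.1577690 = 101.24

101.24


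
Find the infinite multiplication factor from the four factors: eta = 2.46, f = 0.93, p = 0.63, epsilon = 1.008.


k_inf = eta * f * p * epsilon
k_inf = 2.46 * 0.93 * 0.63 * 1.008
k_inf = 1.4528

1.4528


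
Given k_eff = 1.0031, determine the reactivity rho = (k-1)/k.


rho = (k_eff - 1) / k_eff
rho = (1.0031 - 1) / 1.0031
rho = 0.0030904

0.0030904


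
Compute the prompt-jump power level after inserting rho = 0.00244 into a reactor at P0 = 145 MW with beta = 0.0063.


P1/P0 = beta / (beta - rho)
P1/P0 = 0.0063 / (0.0063 - 0.00244) = 1.632124
P1 = 145 * 1.632124 = 236.66 MW

236.66


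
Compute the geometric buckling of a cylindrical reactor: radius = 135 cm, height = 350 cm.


B^2 = (2.405/R)^2 + (pi/H)^2
B^2 = (2.405/135)^2 + (pi/350)^2
B^2 = 3.9794e-04 /cm^2

3.9794e-04


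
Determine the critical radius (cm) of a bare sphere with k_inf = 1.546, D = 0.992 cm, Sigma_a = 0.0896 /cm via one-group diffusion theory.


L^2 = D / Sigma_a = 0.992 / 0.0896 = 11.07143 cm^2
B_m^2 = (k_inf - 1) / L^2 = (1.546 - 1) / 11.07143 = 0.04931612 /cm^2
For a bare sphere: B_g = pi/R, so R_c = pi / sqrt(B_m^2)
R_c = pi / sqrt(0.04931612) = 14.147 cm

14.147


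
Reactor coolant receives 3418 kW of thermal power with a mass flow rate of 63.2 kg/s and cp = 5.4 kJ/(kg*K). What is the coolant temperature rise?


dT = Q / (m_dot * cp)
dT = 3418 / (63.2 * 5.4)
dT = 10.015 C

10.015


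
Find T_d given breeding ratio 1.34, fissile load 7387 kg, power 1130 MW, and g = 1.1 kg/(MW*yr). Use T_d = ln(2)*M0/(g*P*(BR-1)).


Breeding gain G = BR - 1 = 1.34 - 1 = 0.34
Fissile production rate = g * P * G = 1.1 * 1130 * 0.34 = 422.62 kg/yr
T_d = ln(2) * M0 / (g * P * G)
T_d = ln(2) * 7387 / 422.62 = 12.116 yr

12.116


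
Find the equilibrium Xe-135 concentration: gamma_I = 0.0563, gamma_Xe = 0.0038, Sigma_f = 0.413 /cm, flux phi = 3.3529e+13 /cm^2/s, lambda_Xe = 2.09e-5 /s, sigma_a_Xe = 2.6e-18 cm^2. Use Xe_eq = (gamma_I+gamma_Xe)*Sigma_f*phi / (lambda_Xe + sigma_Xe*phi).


Xe_eq = (gamma_I + gamma_Xe) * Sigma_f * phi / (lambda_Xe + sigma_Xe * phi)
Numerator = (0.0563 + 0.0038) * 0.413 * 3.3529e+13 = 8.322334e+11
Denominator = 2.09e-5 + 2.6e-18 * 3.3529e+13 = 1.080754e-04
Xe_eq = 8.322334e+11 / 1.080754e-04 = 7.7005e+15 /cm^3

7.7005e+15


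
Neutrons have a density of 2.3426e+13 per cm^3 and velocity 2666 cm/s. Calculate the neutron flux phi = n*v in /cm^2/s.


phi = n * v
phi = 2.3426e+13 * 2666
phi = 6.2454e+16 /cm^2/s

6.2454e+16
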